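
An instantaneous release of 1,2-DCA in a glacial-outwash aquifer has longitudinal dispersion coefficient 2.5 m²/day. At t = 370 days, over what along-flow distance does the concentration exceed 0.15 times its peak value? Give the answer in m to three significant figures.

The plume is Gaussian with σ = √(2Dt) = √(2 × 2.5 × 370) = 43.01 m.
C/C_peak = exp(−Δx²/(2σ²)) = 0.15 ⇒ Δx = σ·√(−2 ln 0.15) = 43.01 × 1.948 = 83.78 m.
Width = 2Δx = 168 m.

168 m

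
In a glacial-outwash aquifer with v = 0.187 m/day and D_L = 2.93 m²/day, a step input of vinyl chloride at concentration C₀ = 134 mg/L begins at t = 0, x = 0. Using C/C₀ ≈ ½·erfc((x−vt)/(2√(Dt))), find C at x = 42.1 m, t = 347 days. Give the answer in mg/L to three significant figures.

For a continuous step input, C/C₀ ≈ ½·erfc((x−vt)/(2√(Dt))).
vt = 0.187 × 347 = 64.889 m and 2√(Dt) = 2√(2.93 × 347) = 63.77 m.
Argument (x−vt)/(2√(Dt)) = (42.1 − 64.889)/63.77 = -0.3574; ½·erfc(-0.3574) = 0.6934.
C = 134 × 0.6934 = 92.9 mg/L.

92.9 mg/L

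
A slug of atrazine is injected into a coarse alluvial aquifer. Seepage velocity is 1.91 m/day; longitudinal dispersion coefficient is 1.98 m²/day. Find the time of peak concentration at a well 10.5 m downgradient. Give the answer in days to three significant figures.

4.98 days

For the 1D instantaneous-source solution, setting ∂C/∂t = 0 at fixed x gives v²t² + 2Dt − x² = 0, so t = (√(D² + v²x²) − D)/v².
√(D² + v²x²) = √(1.98² + 1.91² × 10.5²) = 20.15; v² = 3.6481.
t = (20.15 − 1.98)/3.6481 = 4.98 days (vs. the pure-advection estimate x/v = 5.50 d).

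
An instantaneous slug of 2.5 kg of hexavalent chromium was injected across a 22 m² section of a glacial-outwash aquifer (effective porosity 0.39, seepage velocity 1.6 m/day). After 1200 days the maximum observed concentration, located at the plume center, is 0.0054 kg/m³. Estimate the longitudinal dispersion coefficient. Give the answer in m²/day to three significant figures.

At the plume center C_max = M/(n_e·A·√(4πDt)), so D = M²/(4πt·(n_e·A·C_max)²).
n_e·A·C_max = 0.39 × 22 × 0.0054 = 0.04633 kg/m.
D = 2.5²/(4π × 1200 × 0.04633²) = 0.193 m²/day.

0.193 m²/day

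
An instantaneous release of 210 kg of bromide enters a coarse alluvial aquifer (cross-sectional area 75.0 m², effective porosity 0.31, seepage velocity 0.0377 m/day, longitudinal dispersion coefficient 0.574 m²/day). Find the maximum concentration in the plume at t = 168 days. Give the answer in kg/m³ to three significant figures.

The peak of an instantaneous 1D plume sits at x = vt; there the Gaussian factor is 1 and C_max = M/(n_e·A·√(4πDt)), where n_e·A is the pore area the mass is dissolved in.
√(4πDt) = √(4π × 0.574 × 168) = 34.81 m, so C_max = 210/(0.31 × 75.0 × 34.81) = 0.259 kg/m³.

0.259 kg/m³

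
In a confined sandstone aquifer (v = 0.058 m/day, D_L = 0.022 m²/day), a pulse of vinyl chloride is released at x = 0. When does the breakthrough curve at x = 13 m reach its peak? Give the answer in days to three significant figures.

218 days

For the 1D instantaneous-source solution, setting ∂C/∂t = 0 at fixed x gives v²t² + 2Dt − x² = 0, so t = (√(D² + v²x²) − D)/v².
√(D² + v²x²) = √(0.022² + 0.058² × 13²) = 0.7543; v² = 0.003364.
t = (0.7543 − 0.022)/0.003364 = 218 days (vs. the pure-advection estimate x/v = 224 d).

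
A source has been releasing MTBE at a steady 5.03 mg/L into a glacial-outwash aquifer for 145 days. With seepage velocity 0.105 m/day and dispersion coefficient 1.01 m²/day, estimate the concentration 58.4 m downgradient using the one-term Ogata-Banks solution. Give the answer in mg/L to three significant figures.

0.0293 mg/L

For a continuous step input, C/C₀ ≈ ½·erfc((x−vt)/(2√(Dt))).
vt = 0.105 × 145 = 15.225 m and 2√(Dt) = 2√(1.01 × 145) = 24.20 m.
Argument (x−vt)/(2√(Dt)) = (58.4 − 15.225)/24.20 = 1.784; ½·erfc(1.784) = 0.005819.
C = 5.03 × 0.005819 = 0.0293 mg/L.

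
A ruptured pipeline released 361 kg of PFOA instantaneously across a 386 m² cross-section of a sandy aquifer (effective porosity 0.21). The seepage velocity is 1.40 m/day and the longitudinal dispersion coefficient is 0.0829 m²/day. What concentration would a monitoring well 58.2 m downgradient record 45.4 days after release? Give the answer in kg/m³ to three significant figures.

0.0961 kg/m³

For an instantaneous plane source, C(x,t) = M/(n_e·A·√(4πDt)) · exp(−(x−vt)²/(4Dt)), with n_e·A the pore (flow) area.
Plume center vt = 1.40 × 45.4 = 63.56 m, so the well at 58.2 m is 5.36 m upgradient of the peak.
√(4πDt) = 6.877 m, giving peak height M/(n_e·A·√(4πDt)) = 361/(0.21 × 386 × 6.877) = 0.6476 kg/m³.
(x−vt)²/(4Dt) = (-5.36)²/(4 × 0.0829 × 45.4) = 1.908; exp(−1.908) = 0.1484.
C = 0.6476 × 0.1484 = 0.0961 kg/m³.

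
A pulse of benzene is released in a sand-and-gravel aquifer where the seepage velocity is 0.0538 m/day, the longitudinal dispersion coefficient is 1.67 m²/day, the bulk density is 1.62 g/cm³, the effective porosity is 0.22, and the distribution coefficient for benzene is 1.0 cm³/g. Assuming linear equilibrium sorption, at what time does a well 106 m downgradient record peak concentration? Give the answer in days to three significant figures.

12300 days

Retardation factor R = 1 + ρ_b·K_d/n = 1 + 1.62 × 1.0/0.22 = 8.364.
Sorption retards both mechanisms: v_R = v/R = 0.006432 m/day, D_R = D/R = 0.1997 m²/day.
Peak time from v_R²t² + 2D_R t − x² = 0: t = (√(D_R² + v_R²x²) − D_R)/v_R².
√(D_R² + v_R²x²) = √(0.1997² + 0.006432² × 106²) = 0.7104; v_R² = 4.137e-05.
t = (0.7104 − 0.1997)/4.137e-05 = 12300 days.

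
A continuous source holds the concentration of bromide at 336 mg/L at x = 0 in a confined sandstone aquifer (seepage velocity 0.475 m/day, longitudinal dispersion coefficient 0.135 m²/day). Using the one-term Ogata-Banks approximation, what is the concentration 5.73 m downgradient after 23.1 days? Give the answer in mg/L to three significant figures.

For a continuous step input, C/C₀ ≈ ½·erfc((x−vt)/(2√(Dt))).
vt = 0.475 × 23.1 = 10.9725 m and 2√(Dt) = 2√(0.135 × 23.1) = 3.532 m.
Argument (x−vt)/(2√(Dt)) = (5.73 − 10.9725)/3.532 = -1.484; ½·erfc(-1.484) = 0.9821.
C = 336 × 0.9821 = 330 mg/L.

330 mg/L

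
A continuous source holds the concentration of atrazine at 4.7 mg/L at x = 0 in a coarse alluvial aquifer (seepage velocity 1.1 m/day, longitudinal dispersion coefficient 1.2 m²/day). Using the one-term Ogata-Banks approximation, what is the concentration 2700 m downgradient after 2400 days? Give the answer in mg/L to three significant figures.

1.01 mg/L

For a continuous step input, C/C₀ ≈ ½·erfc((x−vt)/(2√(Dt))).
vt = 1.1 × 2400 = 2640 m and 2√(Dt) = 2√(1.2 × 2400) = 107.3 m.
Argument (x−vt)/(2√(Dt)) = (2700 − 2640)/107.3 = 0.5592; ½·erfc(0.5592) = 0.2145.
C = 4.7 × 0.2145 = 1.01 mg/L.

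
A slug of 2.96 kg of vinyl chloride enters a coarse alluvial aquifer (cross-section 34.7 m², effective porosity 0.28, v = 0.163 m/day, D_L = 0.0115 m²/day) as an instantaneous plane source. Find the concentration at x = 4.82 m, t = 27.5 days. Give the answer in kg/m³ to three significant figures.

0.140 kg/m³

For an instantaneous plane source, C(x,t) = M/(n_e·A·√(4πDt)) · exp(−(x−vt)²/(4Dt)), with n_e·A the pore (flow) area.
Plume center vt = 0.163 × 27.5 = 4.4825 m, so the well at 4.82 m is 0.3375 m downgradient of the peak.
√(4πDt) = 1.994 m, giving peak height M/(n_e·A·√(4πDt)) = 2.96/(0.28 × 34.7 × 1.994) = 0.1528 kg/m³.
(x−vt)²/(4Dt) = (0.3375)²/(4 × 0.0115 × 27.5) = 0.09004; exp(−0.09004) = 0.9139.
C = 0.1528 × 0.9139 = 0.140 kg/m³.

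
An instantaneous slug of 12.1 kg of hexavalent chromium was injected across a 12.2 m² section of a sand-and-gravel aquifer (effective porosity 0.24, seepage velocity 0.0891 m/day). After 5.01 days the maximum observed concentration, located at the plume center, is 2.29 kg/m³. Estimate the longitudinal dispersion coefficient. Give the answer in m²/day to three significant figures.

At the plume center C_max = M/(n_e·A·√(4πDt)), so D = M²/(4πt·(n_e·A·C_max)²).
n_e·A·C_max = 0.24 × 12.2 × 2.29 = 6.705 kg/m.
D = 12.1²/(4π × 5.01 × 6.705²) = 0.0517 m²/day.

0.0517 m²/day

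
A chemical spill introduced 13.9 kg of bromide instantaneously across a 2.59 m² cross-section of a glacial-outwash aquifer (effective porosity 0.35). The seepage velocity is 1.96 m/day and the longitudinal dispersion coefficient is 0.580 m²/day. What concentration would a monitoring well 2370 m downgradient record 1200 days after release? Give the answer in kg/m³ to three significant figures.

For an instantaneous plane source, C(x,t) = M/(n_e·A·√(4πDt)) · exp(−(x−vt)²/(4Dt)), with n_e·A the pore (flow) area.
Plume center vt = 1.96 × 1200 = 2352 m, so the well at 2370 m is 18 m downgradient of the peak.
√(4πDt) = 93.52 m, giving peak height M/(n_e·A·√(4πDt)) = 13.9/(0.35 × 2.59 × 93.52) = 0.1640 kg/m³.
(x−vt)²/(4Dt) = (18)²/(4 × 0.580 × 1200) = 0.1164; exp(−0.1164) = 0.8901.
C = 0.1640 × 0.8901 = 0.146 kg/m³.

0.146 kg/m³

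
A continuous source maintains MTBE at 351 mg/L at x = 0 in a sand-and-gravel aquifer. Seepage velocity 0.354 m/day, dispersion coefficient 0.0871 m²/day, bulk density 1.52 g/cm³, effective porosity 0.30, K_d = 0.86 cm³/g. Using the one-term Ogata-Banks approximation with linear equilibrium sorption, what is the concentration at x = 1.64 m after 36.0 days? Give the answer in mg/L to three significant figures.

264 mg/L

Retardation factor R = 1 + ρ_b·K_d/n = 1 + 1.52 × 0.86/0.30 = 5.357.
Sorption retards both mechanisms: v_R = v/R = 0.06608 m/day, D_R = D/R = 0.01626 m²/day.
v_R·t = 0.06608 × 36.0 = 2.37888 m; 2√(D_R t) = 1.530 m; argument = (1.64 − 2.37888)/1.530 = -0.4829.
C = C₀ × ½·erfc(-0.4829) = 351 × 0.7527 = 264 mg/L.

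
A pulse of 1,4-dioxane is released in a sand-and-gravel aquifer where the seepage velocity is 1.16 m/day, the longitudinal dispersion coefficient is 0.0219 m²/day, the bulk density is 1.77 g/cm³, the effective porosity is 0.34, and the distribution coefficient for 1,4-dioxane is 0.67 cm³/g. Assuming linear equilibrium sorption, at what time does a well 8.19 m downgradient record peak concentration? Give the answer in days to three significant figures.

31.6 days

Retardation factor R = 1 + ρ_b·K_d/n = 1 + 1.77 × 0.67/0.34 = 4.488.
Sorption retards both mechanisms: v_R = v/R = 0.2585 m/day, D_R = D/R = 0.004880 m²/day.
Peak time from v_R²t² + 2D_R t − x² = 0: t = (√(D_R² + v_R²x²) − D_R)/v_R².
√(D_R² + v_R²x²) = √(0.004880² + 0.2585² × 8.19²) = 2.117; v_R² = 0.06682.
t = (2.117 − 0.004880)/0.06682 = 31.6 days.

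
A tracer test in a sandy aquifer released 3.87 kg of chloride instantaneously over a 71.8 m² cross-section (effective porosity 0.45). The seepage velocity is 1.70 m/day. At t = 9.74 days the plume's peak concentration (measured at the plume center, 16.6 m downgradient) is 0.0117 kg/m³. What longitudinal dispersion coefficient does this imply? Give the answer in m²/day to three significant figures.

0.856 m²/day

At the plume center C_max = M/(n_e·A·√(4πDt)), so D = M²/(4πt·(n_e·A·C_max)²).
n_e·A·C_max = 0.45 × 71.8 × 0.0117 = 0.3780 kg/m.
D = 3.87²/(4π × 9.74 × 0.3780²) = 0.856 m²/day.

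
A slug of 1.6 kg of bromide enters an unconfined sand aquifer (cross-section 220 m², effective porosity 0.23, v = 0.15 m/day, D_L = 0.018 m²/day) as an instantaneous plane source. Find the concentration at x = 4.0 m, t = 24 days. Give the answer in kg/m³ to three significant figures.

For an instantaneous plane source, C(x,t) = M/(n_e·A·√(4πDt)) · exp(−(x−vt)²/(4Dt)), with n_e·A the pore (flow) area.
Plume center vt = 0.15 × 24 = 3.6 m, so the well at 4.0 m is 0.4 m downgradient of the peak.
√(4πDt) = 2.330 m, giving peak height M/(n_e·A·√(4πDt)) = 1.6/(0.23 × 220 × 2.330) = 0.01357 kg/m³.
(x−vt)²/(4Dt) = (0.4)²/(4 × 0.018 × 24) = 0.09259; exp(−0.09259) = 0.9116.
C = 0.01357 × 0.9116 = 0.0124 kg/m³.

0.0124 kg/m³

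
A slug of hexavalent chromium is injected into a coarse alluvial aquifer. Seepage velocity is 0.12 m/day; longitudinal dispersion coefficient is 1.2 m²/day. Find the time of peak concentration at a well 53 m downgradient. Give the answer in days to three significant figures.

366 days

For the 1D instantaneous-source solution, setting ∂C/∂t = 0 at fixed x gives v²t² + 2Dt − x² = 0, so t = (√(D² + v²x²) − D)/v².
√(D² + v²x²) = √(1.2² + 0.12² × 53²) = 6.472; v² = 0.0144.
t = (6.472 − 1.2)/0.0144 = 366 days (vs. the pure-advection estimate x/v = 442 d).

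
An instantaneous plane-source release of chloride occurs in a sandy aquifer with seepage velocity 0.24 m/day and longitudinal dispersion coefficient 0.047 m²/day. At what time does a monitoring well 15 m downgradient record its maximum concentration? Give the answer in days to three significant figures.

For the 1D instantaneous-source solution, setting ∂C/∂t = 0 at fixed x gives v²t² + 2Dt − x² = 0, so t = (√(D² + v²x²) − D)/v².
√(D² + v²x²) = √(0.047² + 0.24² × 15²) = 3.600; v² = 0.0576.
t = (3.600 − 0.047)/0.0576 = 61.7 days (vs. the pure-advection estimate x/v = 62.5 d).

61.7 days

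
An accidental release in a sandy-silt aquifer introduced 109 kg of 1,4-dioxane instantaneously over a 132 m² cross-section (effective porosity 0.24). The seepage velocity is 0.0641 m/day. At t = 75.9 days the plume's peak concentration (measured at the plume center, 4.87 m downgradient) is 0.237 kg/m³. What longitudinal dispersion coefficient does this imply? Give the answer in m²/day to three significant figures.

At the plume center C_max = M/(n_e·A·√(4πDt)), so D = M²/(4πt·(n_e·A·C_max)²).
n_e·A·C_max = 0.24 × 132 × 0.237 = 7.508 kg/m.
D = 109²/(4π × 75.9 × 7.508²) = 0.221 m²/day.

0.221 m²/day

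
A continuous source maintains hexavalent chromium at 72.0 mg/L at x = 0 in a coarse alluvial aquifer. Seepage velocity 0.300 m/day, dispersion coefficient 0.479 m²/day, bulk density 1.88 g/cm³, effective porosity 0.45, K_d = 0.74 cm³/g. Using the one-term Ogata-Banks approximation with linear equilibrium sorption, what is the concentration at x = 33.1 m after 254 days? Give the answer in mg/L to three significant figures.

Retardation factor R = 1 + ρ_b·K_d/n = 1 + 1.88 × 0.74/0.45 = 4.092.
Sorption retards both mechanisms: v_R = v/R = 0.07331 m/day, D_R = D/R = 0.1171 m²/day.
v_R·t = 0.07331 × 254 = 18.62074 m; 2√(D_R t) = 10.91 m; argument = (33.1 − 18.62074)/10.91 = 1.327.
C = C₀ × ½·erfc(1.327) = 72.0 × 0.03028 = 2.18 mg/L.

2.18 mg/L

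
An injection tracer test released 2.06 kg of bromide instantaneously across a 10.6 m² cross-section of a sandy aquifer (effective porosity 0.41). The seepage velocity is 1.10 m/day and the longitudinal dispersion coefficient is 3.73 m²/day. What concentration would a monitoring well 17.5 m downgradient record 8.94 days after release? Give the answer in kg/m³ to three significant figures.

For an instantaneous plane source, C(x,t) = M/(n_e·A·√(4πDt)) · exp(−(x−vt)²/(4Dt)), with n_e·A the pore (flow) area.
Plume center vt = 1.10 × 8.94 = 9.834 m, so the well at 17.5 m is 7.666 m downgradient of the peak.
√(4πDt) = 20.47 m, giving peak height M/(n_e·A·√(4πDt)) = 2.06/(0.41 × 10.6 × 20.47) = 0.02316 kg/m³.
(x−vt)²/(4Dt) = (7.666)²/(4 × 3.73 × 8.94) = 0.4406; exp(−0.4406) = 0.6437.
C = 0.02316 × 0.6437 = 0.0149 kg/m³.

0.0149 kg/m³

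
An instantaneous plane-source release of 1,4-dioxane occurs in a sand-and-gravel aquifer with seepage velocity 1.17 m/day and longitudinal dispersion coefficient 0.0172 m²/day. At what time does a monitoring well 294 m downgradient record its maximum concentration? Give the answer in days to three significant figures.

For the 1D instantaneous-source solution, setting ∂C/∂t = 0 at fixed x gives v²t² + 2Dt − x² = 0, so t = (√(D² + v²x²) − D)/v².
√(D² + v²x²) = √(0.0172² + 1.17² × 294²) = 344.0; v² = 1.3689.
t = (344.0 − 0.0172)/1.3689 = 251 days (vs. the pure-advection estimate x/v = 251 d).

251 days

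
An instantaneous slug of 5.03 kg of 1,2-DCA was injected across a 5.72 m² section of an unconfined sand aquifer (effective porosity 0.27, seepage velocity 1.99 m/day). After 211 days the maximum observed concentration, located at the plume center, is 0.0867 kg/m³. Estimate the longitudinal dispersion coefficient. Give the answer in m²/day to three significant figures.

At the plume center C_max = M/(n_e·A·√(4πDt)), so D = M²/(4πt·(n_e·A·C_max)²).
n_e·A·C_max = 0.27 × 5.72 × 0.0867 = 0.1339 kg/m.
D = 5.03²/(4π × 211 × 0.1339²) = 0.532 m²/day.

0.532 m²/day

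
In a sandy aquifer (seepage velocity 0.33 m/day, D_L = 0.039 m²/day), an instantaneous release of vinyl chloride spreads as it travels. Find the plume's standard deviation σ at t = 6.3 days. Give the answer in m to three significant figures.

Dispersive spreading gives a Gaussian with σ² = 2Dt; advection only shifts the center.
σ = √(2 × 0.039 × 6.3) = 0.701 m.

0.701 m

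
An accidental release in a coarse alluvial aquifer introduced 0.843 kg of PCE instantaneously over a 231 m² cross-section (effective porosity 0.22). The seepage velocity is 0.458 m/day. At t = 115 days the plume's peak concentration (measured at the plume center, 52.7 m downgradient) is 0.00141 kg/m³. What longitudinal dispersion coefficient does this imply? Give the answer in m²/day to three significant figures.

At the plume center C_max = M/(n_e·A·√(4πDt)), so D = M²/(4πt·(n_e·A·C_max)²).
n_e·A·C_max = 0.22 × 231 × 0.00141 = 0.07166 kg/m.
D = 0.843²/(4π × 115 × 0.07166²) = 0.0958 m²/day.

0.0958 m²/day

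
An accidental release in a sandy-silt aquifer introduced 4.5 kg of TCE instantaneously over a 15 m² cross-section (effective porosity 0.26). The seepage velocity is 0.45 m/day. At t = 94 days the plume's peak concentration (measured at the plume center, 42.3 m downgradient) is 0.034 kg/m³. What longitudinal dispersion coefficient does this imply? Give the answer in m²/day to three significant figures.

0.975 m²/day

At the plume center C_max = M/(n_e·A·√(4πDt)), so D = M²/(4πt·(n_e·A·C_max)²).
n_e·A·C_max = 0.26 × 15 × 0.034 = 0.1326 kg/m.
D = 4.5²/(4π × 94 × 0.1326²) = 0.975 m²/day.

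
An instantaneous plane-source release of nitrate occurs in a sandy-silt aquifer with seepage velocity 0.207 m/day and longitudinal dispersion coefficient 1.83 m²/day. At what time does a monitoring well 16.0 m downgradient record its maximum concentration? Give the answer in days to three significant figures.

45.6 days

For the 1D instantaneous-source solution, setting ∂C/∂t = 0 at fixed x gives v²t² + 2Dt − x² = 0, so t = (√(D² + v²x²) − D)/v².
√(D² + v²x²) = √(1.83² + 0.207² × 16.0²) = 3.784; v² = 0.042849.
t = (3.784 − 1.83)/0.042849 = 45.6 days (vs. the pure-advection estimate x/v = 77.3 d).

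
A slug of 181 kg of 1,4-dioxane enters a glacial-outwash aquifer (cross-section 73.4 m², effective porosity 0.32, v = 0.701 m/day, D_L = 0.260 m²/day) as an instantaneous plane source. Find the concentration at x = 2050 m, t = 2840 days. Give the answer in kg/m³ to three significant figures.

0.0245 kg/m³

For an instantaneous plane source, C(x,t) = M/(n_e·A·√(4πDt)) · exp(−(x−vt)²/(4Dt)), with n_e·A the pore (flow) area.
Plume center vt = 0.701 × 2840 = 1990.84 m, so the well at 2050 m is 59.16 m downgradient of the peak.
√(4πDt) = 96.33 m, giving peak height M/(n_e·A·√(4πDt)) = 181/(0.32 × 73.4 × 96.33) = 0.08000 kg/m³.
(x−vt)²/(4Dt) = (59.16)²/(4 × 0.260 × 2840) = 1.185; exp(−1.185) = 0.3057.
C = 0.08000 × 0.3057 = 0.0245 kg/m³.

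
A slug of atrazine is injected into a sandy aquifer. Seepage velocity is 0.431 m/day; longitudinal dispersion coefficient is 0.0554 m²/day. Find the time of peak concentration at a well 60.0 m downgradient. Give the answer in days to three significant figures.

For the 1D instantaneous-source solution, setting ∂C/∂t = 0 at fixed x gives v²t² + 2Dt − x² = 0, so t = (√(D² + v²x²) − D)/v².
√(D² + v²x²) = √(0.0554² + 0.431² × 60.0²) = 25.86; v² = 0.185761.
t = (25.86 − 0.0554)/0.185761 = 139 days (vs. the pure-advection estimate x/v = 139 d).

139 days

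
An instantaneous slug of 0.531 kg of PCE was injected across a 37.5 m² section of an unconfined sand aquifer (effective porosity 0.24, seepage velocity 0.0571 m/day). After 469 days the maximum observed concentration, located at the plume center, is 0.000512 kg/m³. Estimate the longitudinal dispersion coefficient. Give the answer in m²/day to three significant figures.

2.25 m²/day

At the plume center C_max = M/(n_e·A·√(4πDt)), so D = M²/(4πt·(n_e·A·C_max)²).
n_e·A·C_max = 0.24 × 37.5 × 0.000512 = 0.004608 kg/m.
D = 0.531²/(4π × 469 × 0.004608²) = 2.25 m²/day.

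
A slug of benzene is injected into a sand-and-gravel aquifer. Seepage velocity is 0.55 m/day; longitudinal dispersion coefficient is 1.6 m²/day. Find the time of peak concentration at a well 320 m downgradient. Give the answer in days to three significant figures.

For the 1D instantaneous-source solution, setting ∂C/∂t = 0 at fixed x gives v²t² + 2Dt − x² = 0, so t = (√(D² + v²x²) − D)/v².
√(D² + v²x²) = √(1.6² + 0.55² × 320²) = 176.0; v² = 0.3025.
t = (176.0 − 1.6)/0.3025 = 577 days (vs. the pure-advection estimate x/v = 582 d).

577 days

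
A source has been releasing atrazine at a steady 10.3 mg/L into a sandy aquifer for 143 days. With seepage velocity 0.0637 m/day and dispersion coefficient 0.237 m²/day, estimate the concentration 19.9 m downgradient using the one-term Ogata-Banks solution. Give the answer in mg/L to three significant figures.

0.978 mg/L

For a continuous step input, C/C₀ ≈ ½·erfc((x−vt)/(2√(Dt))).
vt = 0.0637 × 143 = 9.1091 m and 2√(Dt) = 2√(0.237 × 143) = 11.64 m.
Argument (x−vt)/(2√(Dt)) = (19.9 − 9.1091)/11.64 = 0.9271; ½·erfc(0.9271) = 0.09491.
C = 10.3 × 0.09491 = 0.978 mg/L.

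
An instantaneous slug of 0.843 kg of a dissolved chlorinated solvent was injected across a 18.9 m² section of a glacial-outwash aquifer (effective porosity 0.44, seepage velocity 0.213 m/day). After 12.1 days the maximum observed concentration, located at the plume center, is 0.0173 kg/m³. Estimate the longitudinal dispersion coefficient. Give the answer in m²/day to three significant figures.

At the plume center C_max = M/(n_e·A·√(4πDt)), so D = M²/(4πt·(n_e·A·C_max)²).
n_e·A·C_max = 0.44 × 18.9 × 0.0173 = 0.1439 kg/m.
D = 0.843²/(4π × 12.1 × 0.1439²) = 0.226 m²/day.

0.226 m²/day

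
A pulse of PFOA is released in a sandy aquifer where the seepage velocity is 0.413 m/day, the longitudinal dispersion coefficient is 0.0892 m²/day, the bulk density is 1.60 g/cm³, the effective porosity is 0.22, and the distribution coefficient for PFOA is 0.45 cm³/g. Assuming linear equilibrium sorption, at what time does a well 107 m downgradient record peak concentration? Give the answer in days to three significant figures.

1100 days

Retardation factor R = 1 + ρ_b·K_d/n = 1 + 1.60 × 0.45/0.22 = 4.273.
Sorption retards both mechanisms: v_R = v/R = 0.09665 m/day, D_R = D/R = 0.02088 m²/day.
Peak time from v_R²t² + 2D_R t − x² = 0: t = (√(D_R² + v_R²x²) − D_R)/v_R².
√(D_R² + v_R²x²) = √(0.02088² + 0.09665² × 107²) = 10.34; v_R² = 0.009341.
t = (10.34 − 0.02088)/0.009341 = 1100 days.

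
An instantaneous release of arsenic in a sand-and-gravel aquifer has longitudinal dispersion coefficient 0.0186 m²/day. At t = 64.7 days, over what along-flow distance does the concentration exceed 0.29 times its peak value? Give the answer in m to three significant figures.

4.88 m

The plume is Gaussian with σ = √(2Dt) = √(2 × 0.0186 × 64.7) = 1.551 m.
C/C_peak = exp(−Δx²/(2σ²)) = 0.29 ⇒ Δx = σ·√(−2 ln 0.29) = 1.551 × 1.573 = 2.440 m.
Width = 2Δx = 4.88 m.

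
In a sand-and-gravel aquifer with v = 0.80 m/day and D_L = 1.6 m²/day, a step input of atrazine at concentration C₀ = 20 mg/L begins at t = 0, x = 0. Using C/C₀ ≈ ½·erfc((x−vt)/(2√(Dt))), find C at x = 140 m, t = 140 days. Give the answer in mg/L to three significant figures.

For a continuous step input, C/C₀ ≈ ½·erfc((x−vt)/(2√(Dt))).
vt = 0.80 × 140 = 112 m and 2√(Dt) = 2√(1.6 × 140) = 29.93 m.
Argument (x−vt)/(2√(Dt)) = (140 − 112)/29.93 = 0.9355; ½·erfc(0.9355) = 0.09292.
C = 20 × 0.09292 = 1.86 mg/L.

1.86 mg/L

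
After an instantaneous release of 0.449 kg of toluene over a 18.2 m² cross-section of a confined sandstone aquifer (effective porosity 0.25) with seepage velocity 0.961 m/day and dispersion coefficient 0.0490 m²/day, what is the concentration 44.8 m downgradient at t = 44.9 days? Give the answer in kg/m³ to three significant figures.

For an instantaneous plane source, C(x,t) = M/(n_e·A·√(4πDt)) · exp(−(x−vt)²/(4Dt)), with n_e·A the pore (flow) area.
Plume center vt = 0.961 × 44.9 = 43.1489 m, so the well at 44.8 m is 1.6511 m downgradient of the peak.
√(4πDt) = 5.258 m, giving peak height M/(n_e·A·√(4πDt)) = 0.449/(0.25 × 18.2 × 5.258) = 0.01877 kg/m³.
(x−vt)²/(4Dt) = (1.6511)²/(4 × 0.0490 × 44.9) = 0.3098; exp(−0.3098) = 0.7336.
C = 0.01877 × 0.7336 = 0.0138 kg/m³.

0.0138 kg/m³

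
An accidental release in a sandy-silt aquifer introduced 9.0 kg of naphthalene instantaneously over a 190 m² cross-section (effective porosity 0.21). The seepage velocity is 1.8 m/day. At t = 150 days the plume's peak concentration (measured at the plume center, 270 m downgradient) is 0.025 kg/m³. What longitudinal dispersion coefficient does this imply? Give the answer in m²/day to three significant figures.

At the plume center C_max = M/(n_e·A·√(4πDt)), so D = M²/(4πt·(n_e·A·C_max)²).
n_e·A·C_max = 0.21 × 190 × 0.025 = 0.9975 kg/m.
D = 9.0²/(4π × 150 × 0.9975²) = 0.0432 m²/day.

0.0432 m²/day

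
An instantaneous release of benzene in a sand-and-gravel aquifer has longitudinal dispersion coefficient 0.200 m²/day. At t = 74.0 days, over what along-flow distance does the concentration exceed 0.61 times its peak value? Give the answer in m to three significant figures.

10.8 m

The plume is Gaussian with σ = √(2Dt) = √(2 × 0.200 × 74.0) = 5.441 m.
C/C_peak = exp(−Δx²/(2σ²)) = 0.61 ⇒ Δx = σ·√(−2 ln 0.61) = 5.441 × 0.9943 = 5.410 m.
Width = 2Δx = 10.8 m.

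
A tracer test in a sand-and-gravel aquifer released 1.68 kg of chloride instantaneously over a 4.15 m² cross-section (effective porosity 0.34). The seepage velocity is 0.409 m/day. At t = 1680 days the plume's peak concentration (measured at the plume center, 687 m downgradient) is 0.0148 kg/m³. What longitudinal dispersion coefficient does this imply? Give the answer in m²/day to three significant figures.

At the plume center C_max = M/(n_e·A·√(4πDt)), so D = M²/(4πt·(n_e·A·C_max)²).
n_e·A·C_max = 0.34 × 4.15 × 0.0148 = 0.02088 kg/m.
D = 1.68²/(4π × 1680 × 0.02088²) = 0.307 m²/day.

0.307 m²/day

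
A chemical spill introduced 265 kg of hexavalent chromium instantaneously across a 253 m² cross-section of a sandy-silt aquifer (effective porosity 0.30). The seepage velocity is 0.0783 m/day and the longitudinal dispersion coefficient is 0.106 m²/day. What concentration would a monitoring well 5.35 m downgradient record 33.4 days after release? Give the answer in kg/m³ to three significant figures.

For an instantaneous plane source, C(x,t) = M/(n_e·A·√(4πDt)) · exp(−(x−vt)²/(4Dt)), with n_e·A the pore (flow) area.
Plume center vt = 0.0783 × 33.4 = 2.61522 m, so the well at 5.35 m is 2.73478 m downgradient of the peak.
√(4πDt) = 6.670 m, giving peak height M/(n_e·A·√(4πDt)) = 265/(0.30 × 253 × 6.670) = 0.5235 kg/m³.
(x−vt)²/(4Dt) = (2.73478)²/(4 × 0.106 × 33.4) = 0.5281; exp(−0.5281) = 0.5897.
C = 0.5235 × 0.5897 = 0.309 kg/m³.

0.309 kg/m³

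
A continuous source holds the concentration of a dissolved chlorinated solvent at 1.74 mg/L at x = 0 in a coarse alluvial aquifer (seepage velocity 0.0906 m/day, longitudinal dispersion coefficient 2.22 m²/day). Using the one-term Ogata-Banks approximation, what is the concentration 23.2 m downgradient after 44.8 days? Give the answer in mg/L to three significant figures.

0.152 mg/L

For a continuous step input, C/C₀ ≈ ½·erfc((x−vt)/(2√(Dt))).
vt = 0.0906 × 44.8 = 4.05888 m and 2√(Dt) = 2√(2.22 × 44.8) = 19.95 m.
Argument (x−vt)/(2√(Dt)) = (23.2 − 4.05888)/19.95 = 0.9595; ½·erfc(0.9595) = 0.08740.
C = 1.74 × 0.08740 = 0.152 mg/L.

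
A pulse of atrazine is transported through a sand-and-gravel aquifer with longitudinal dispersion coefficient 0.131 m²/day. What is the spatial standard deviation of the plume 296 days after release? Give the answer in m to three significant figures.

Dispersive spreading gives a Gaussian with σ² = 2Dt; advection only shifts the center.
σ = √(2 × 0.131 × 296) = 8.81 m.

8.81 m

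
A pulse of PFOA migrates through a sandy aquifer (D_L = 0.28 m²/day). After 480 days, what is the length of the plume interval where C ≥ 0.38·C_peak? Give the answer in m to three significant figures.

45.6 m

The plume is Gaussian with σ = √(2Dt) = √(2 × 0.28 × 480) = 16.40 m.
C/C_peak = exp(−Δx²/(2σ²)) = 0.38 ⇒ Δx = σ·√(−2 ln 0.38) = 16.40 × 1.391 = 22.81 m.
Width = 2Δx = 45.6 m.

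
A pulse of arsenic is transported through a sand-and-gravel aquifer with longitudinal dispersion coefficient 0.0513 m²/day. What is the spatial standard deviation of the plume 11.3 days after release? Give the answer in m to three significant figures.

1.08 m

Dispersive spreading gives a Gaussian with σ² = 2Dt; advection only shifts the center.
σ = √(2 × 0.0513 × 11.3) = 1.08 m.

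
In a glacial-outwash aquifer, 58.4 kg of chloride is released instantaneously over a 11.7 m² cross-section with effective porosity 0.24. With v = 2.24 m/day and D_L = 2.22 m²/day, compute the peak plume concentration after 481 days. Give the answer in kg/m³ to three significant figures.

The peak of an instantaneous 1D plume sits at x = vt; there the Gaussian factor is 1 and C_max = M/(n_e·A·√(4πDt)), where n_e·A is the pore area the mass is dissolved in.
√(4πDt) = √(4π × 2.22 × 481) = 115.8 m, so C_max = 58.4/(0.24 × 11.7 × 115.8) = 0.180 kg/m³.

0.180 kg/m³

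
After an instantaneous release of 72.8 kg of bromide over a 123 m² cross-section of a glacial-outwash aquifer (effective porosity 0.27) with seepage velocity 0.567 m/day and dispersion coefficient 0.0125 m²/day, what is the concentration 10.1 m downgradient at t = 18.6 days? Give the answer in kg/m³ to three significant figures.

For an instantaneous plane source, C(x,t) = M/(n_e·A·√(4πDt)) · exp(−(x−vt)²/(4Dt)), with n_e·A the pore (flow) area.
Plume center vt = 0.567 × 18.6 = 10.5462 m, so the well at 10.1 m is 0.4462 m upgradient of the peak.
√(4πDt) = 1.709 m, giving peak height M/(n_e·A·√(4πDt)) = 72.8/(0.27 × 123 × 1.709) = 1.283 kg/m³.
(x−vt)²/(4Dt) = (-0.4462)²/(4 × 0.0125 × 18.6) = 0.2141; exp(−0.2141) = 0.8073.
C = 1.283 × 0.8073 = 1.04 kg/m³.

1.04 kg/m³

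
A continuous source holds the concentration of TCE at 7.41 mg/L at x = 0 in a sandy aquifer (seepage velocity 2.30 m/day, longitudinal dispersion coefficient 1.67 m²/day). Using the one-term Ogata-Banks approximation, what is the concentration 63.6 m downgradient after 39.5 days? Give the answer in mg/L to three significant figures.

7.34 mg/L

For a continuous step input, C/C₀ ≈ ½·erfc((x−vt)/(2√(Dt))).
vt = 2.30 × 39.5 = 90.85 m and 2√(Dt) = 2√(1.67 × 39.5) = 16.24 m.
Argument (x−vt)/(2√(Dt)) = (63.6 − 90.85)/16.24 = -1.678; ½·erfc(-1.678) = 0.9912.
C = 7.41 × 0.9912 = 7.34 mg/L.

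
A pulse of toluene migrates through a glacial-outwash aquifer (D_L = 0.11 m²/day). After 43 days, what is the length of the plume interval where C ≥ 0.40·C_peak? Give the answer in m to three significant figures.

The plume is Gaussian with σ = √(2Dt) = √(2 × 0.11 × 43) = 3.076 m.
C/C_peak = exp(−Δx²/(2σ²)) = 0.40 ⇒ Δx = σ·√(−2 ln 0.40) = 3.076 × 1.354 = 4.165 m.
Width = 2Δx = 8.33 m.

8.33 m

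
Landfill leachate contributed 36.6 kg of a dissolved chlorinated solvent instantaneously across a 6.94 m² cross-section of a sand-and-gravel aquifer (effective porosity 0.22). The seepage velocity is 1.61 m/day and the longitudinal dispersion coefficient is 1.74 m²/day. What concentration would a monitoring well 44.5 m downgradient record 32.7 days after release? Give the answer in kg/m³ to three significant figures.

For an instantaneous plane source, C(x,t) = M/(n_e·A·√(4πDt)) · exp(−(x−vt)²/(4Dt)), with n_e·A the pore (flow) area.
Plume center vt = 1.61 × 32.7 = 52.647 m, so the well at 44.5 m is 8.147 m upgradient of the peak.
√(4πDt) = 26.74 m, giving peak height M/(n_e·A·√(4πDt)) = 36.6/(0.22 × 6.94 × 26.74) = 0.8965 kg/m³.
(x−vt)²/(4Dt) = (-8.147)²/(4 × 1.74 × 32.7) = 0.2916; exp(−0.2916) = 0.7471.
C = 0.8965 × 0.7471 = 0.670 kg/m³.

0.670 kg/m³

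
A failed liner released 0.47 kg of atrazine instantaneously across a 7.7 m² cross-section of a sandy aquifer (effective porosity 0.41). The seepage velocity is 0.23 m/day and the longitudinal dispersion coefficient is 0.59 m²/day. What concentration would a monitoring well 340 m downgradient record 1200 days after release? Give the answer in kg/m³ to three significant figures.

0.000372 kg/m³

For an instantaneous plane source, C(x,t) = M/(n_e·A·√(4πDt)) · exp(−(x−vt)²/(4Dt)), with n_e·A the pore (flow) area.
Plume center vt = 0.23 × 1200 = 276 m, so the well at 340 m is 64 m downgradient of the peak.
√(4πDt) = 94.32 m, giving peak height M/(n_e·A·√(4πDt)) = 0.47/(0.41 × 7.7 × 94.32) = 0.001578 kg/m³.
(x−vt)²/(4Dt) = (64)²/(4 × 0.59 × 1200) = 1.446; exp(−1.446) = 0.2355.
C = 0.001578 × 0.2355 = 0.000372 kg/m³.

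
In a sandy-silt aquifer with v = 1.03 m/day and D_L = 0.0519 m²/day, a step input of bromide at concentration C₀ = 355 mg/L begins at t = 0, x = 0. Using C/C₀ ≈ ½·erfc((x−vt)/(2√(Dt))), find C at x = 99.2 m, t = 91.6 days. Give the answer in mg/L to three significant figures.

For a continuous step input, C/C₀ ≈ ½·erfc((x−vt)/(2√(Dt))).
vt = 1.03 × 91.6 = 94.348 m and 2√(Dt) = 2√(0.0519 × 91.6) = 4.361 m.
Argument (x−vt)/(2√(Dt)) = (99.2 − 94.348)/4.361 = 1.113; ½·erfc(1.113) = 0.05774.
C = 355 × 0.05774 = 20.5 mg/L.

20.5 mg/L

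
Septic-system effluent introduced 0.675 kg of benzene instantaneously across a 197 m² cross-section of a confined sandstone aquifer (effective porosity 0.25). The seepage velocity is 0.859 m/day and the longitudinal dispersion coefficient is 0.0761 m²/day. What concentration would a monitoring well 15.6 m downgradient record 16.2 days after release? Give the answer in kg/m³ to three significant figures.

For an instantaneous plane source, C(x,t) = M/(n_e·A·√(4πDt)) · exp(−(x−vt)²/(4Dt)), with n_e·A the pore (flow) area.
Plume center vt = 0.859 × 16.2 = 13.9158 m, so the well at 15.6 m is 1.6842 m downgradient of the peak.
√(4πDt) = 3.936 m, giving peak height M/(n_e·A·√(4πDt)) = 0.675/(0.25 × 197 × 3.936) = 0.003482 kg/m³.
(x−vt)²/(4Dt) = (1.6842)²/(4 × 0.0761 × 16.2) = 0.5752; exp(−0.5752) = 0.5626.
C = 0.003482 × 0.5626 = 0.00196 kg/m³.

0.00196 kg/m³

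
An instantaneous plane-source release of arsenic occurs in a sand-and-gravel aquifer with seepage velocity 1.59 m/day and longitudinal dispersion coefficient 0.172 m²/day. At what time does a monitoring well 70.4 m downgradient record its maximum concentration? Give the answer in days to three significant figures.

For the 1D instantaneous-source solution, setting ∂C/∂t = 0 at fixed x gives v²t² + 2Dt − x² = 0, so t = (√(D² + v²x²) − D)/v².
√(D² + v²x²) = √(0.172² + 1.59² × 70.4²) = 111.9; v² = 2.5281.
t = (111.9 − 0.172)/2.5281 = 44.2 days (vs. the pure-advection estimate x/v = 44.3 d).

44.2 days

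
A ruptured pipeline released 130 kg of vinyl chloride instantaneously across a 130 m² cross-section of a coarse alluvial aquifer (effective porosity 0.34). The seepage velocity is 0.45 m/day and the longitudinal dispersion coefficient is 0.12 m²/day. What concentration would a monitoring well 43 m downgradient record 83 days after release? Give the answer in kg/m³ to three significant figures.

For an instantaneous plane source, C(x,t) = M/(n_e·A·√(4πDt)) · exp(−(x−vt)²/(4Dt)), with n_e·A the pore (flow) area.
Plume center vt = 0.45 × 83 = 37.35 m, so the well at 43 m is 5.65 m downgradient of the peak.
√(4πDt) = 11.19 m, giving peak height M/(n_e·A·√(4πDt)) = 130/(0.34 × 130 × 11.19) = 0.2628 kg/m³.
(x−vt)²/(4Dt) = (5.65)²/(4 × 0.12 × 83) = 0.8013; exp(−0.8013) = 0.4487.
C = 0.2628 × 0.4487 = 0.118 kg/m³.

0.118 kg/m³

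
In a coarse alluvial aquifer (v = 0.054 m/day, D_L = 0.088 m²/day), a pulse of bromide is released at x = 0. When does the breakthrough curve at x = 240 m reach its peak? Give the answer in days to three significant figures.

4410 days

For the 1D instantaneous-source solution, setting ∂C/∂t = 0 at fixed x gives v²t² + 2Dt − x² = 0, so t = (√(D² + v²x²) − D)/v².
√(D² + v²x²) = √(0.088² + 0.054² × 240²) = 12.96; v² = 0.002916.
t = (12.96 − 0.088)/0.002916 = 4410 days (vs. the pure-advection estimate x/v = 4440 d).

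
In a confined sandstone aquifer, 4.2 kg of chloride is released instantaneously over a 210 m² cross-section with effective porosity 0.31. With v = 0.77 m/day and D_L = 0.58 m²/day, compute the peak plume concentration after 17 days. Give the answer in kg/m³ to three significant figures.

0.00580 kg/m³

The peak of an instantaneous 1D plume sits at x = vt; there the Gaussian factor is 1 and C_max = M/(n_e·A·√(4πDt)), where n_e·A is the pore area the mass is dissolved in.
√(4πDt) = √(4π × 0.58 × 17) = 11.13 m, so C_max = 4.2/(0.31 × 210 × 11.13) = 0.00580 kg/m³.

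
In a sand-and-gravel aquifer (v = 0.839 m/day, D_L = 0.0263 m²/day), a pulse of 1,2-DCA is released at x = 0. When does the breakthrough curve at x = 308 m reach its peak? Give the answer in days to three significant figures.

367 days

For the 1D instantaneous-source solution, setting ∂C/∂t = 0 at fixed x gives v²t² + 2Dt − x² = 0, so t = (√(D² + v²x²) − D)/v².
√(D² + v²x²) = √(0.0263² + 0.839² × 308²) = 258.4; v² = 0.703921.
t = (258.4 − 0.0263)/0.703921 = 367 days (vs. the pure-advection estimate x/v = 367 d).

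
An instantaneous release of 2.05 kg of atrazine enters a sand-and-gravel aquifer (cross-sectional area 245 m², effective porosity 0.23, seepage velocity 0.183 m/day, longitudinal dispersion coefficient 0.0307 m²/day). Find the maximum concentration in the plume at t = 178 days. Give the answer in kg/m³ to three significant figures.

The peak of an instantaneous 1D plume sits at x = vt; there the Gaussian factor is 1 and C_max = M/(n_e·A·√(4πDt)), where n_e·A is the pore area the mass is dissolved in.
√(4πDt) = √(4π × 0.0307 × 178) = 8.287 m, so C_max = 2.05/(0.23 × 245 × 8.287) = 0.00439 kg/m³.

0.00439 kg/m³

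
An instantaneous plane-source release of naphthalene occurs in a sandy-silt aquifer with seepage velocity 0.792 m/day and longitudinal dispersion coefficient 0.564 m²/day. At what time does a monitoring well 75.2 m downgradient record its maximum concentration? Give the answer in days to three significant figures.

For the 1D instantaneous-source solution, setting ∂C/∂t = 0 at fixed x gives v²t² + 2Dt − x² = 0, so t = (√(D² + v²x²) − D)/v².
√(D² + v²x²) = √(0.564² + 0.792² × 75.2²) = 59.56; v² = 0.627264.
t = (59.56 − 0.564)/0.627264 = 94.1 days (vs. the pure-advection estimate x/v = 94.9 d).

94.1 days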